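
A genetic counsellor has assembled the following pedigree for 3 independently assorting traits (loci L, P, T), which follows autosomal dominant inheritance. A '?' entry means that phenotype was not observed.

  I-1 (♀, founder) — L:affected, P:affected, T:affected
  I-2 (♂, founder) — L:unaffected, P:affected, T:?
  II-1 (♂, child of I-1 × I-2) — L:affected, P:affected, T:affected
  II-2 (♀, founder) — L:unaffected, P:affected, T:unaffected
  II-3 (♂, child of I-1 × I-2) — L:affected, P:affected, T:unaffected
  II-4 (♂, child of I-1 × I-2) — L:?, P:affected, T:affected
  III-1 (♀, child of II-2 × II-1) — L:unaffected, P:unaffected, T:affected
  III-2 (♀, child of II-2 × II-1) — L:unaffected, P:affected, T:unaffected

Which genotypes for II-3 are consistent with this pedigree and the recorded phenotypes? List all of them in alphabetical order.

L/I-1 aff ·: Ll|LL
L/I-2 un ·: ll
L/II-1 aff I-1×I-2: Ll
L/II-2 un ·: ll
L/II-3 aff I-1×I-2: Ll
L/II-4 ? I-1×I-2: ll|Ll
L/III-1 un II-2×II-1: ll
L/III-2 un II-2×II-1: ll
⇒ L over [I-1,I-2,II-1,II-2,II-3,II-4,III-1,III-2]: 3 consistent
P/I-1 aff ·: Pp|PP
P/I-2 aff ·: Pp|PP
P/II-1 aff I-1×I-2: Pp
P/II-2 aff ·: Pp
P/II-3 aff I-1×I-2: Pp|PP
P/II-4 aff I-1×I-2: Pp|PP
P/III-1 un II-2×II-1: pp
P/III-2 aff II-2×II-1: Pp|PP
⇒ P over [I-1,I-2,II-1,II-2,II-3,II-4,III-1,III-2]: 24 consistent
T/I-1 aff ·: Tt
T/I-2 ? ·: tt|Tt
T/II-1 aff I-1×I-2: Tt
T/II-2 un ·: tt
T/II-3 un I-1×I-2: tt
T/II-4 aff I-1×I-2: Tt|TT
T/III-1 aff II-2×II-1: Tt
T/III-2 un II-2×II-1: tt
⇒ T over [I-1,I-2,II-1,II-2,II-3,II-4,III-1,III-2]: 3 consistent

II-3 ∈ {Ll PP tt, Ll Pp tt}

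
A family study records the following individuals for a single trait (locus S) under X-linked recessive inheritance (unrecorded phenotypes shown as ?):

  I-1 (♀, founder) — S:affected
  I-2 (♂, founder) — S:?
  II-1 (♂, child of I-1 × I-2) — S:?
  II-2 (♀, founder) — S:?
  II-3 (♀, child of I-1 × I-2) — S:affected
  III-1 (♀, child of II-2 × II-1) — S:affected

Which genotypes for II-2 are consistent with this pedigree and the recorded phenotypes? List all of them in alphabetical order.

II-2 ∈ {X^SX^s, X^sX^s}

S/I-1 aff ·: X^sX^s
S/I-2 ? ·: X^sY
S/II-1 ? I-1×I-2: X^sY
S/II-2 ? ·: X^SX^s|X^sX^s
S/II-3 aff I-1×I-2: X^sX^s
S/III-1 aff II-2×II-1: X^sX^s
⇒ S over [I-1,I-2,II-1,II-2,II-3,III-1]: 2 consistent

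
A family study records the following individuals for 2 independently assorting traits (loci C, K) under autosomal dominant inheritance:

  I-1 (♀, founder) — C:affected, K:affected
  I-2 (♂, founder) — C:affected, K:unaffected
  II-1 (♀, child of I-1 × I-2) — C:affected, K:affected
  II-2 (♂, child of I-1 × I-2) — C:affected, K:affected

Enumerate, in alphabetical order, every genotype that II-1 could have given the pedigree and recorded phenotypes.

C/I-1 aff ·: Cc|CC
C/I-2 aff ·: Cc|CC
C/II-1 aff I-1×I-2: Cc|CC
C/II-2 aff I-1×I-2: Cc|CC
⇒ C over [I-1,I-2,II-1,II-2]: 13 consistent
K/I-1 aff ·: Kk|KK
K/I-2 un ·: kk
K/II-1 aff I-1×I-2: Kk
K/II-2 aff I-1×I-2: Kk
⇒ K over [I-1,I-2,II-1,II-2]: 2 consistent

II-1 ∈ {CC Kk, Cc Kk}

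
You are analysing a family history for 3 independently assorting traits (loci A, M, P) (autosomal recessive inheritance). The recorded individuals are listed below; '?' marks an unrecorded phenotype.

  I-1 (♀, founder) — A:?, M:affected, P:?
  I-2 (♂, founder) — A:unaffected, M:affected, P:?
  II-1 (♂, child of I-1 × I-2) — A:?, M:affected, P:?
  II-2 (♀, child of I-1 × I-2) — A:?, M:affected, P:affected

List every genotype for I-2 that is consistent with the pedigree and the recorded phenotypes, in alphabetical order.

I-2 ∈ {AA mm Pp, AA mm pp, Aa mm Pp, Aa mm pp}

A/I-1 ? ·: AA|Aa|aa
A/I-2 un ·: AA|Aa
A/II-1 ? I-1×I-2: AA|Aa|aa
A/II-2 ? I-1×I-2: AA|Aa|aa
⇒ A over [I-1,I-2,II-1,II-2]: 23 consistent
M/I-1 aff ·: mm
M/I-2 aff ·: mm
M/II-1 aff I-1×I-2: mm
M/II-2 aff I-1×I-2: mm
⇒ M over [I-1,I-2,II-1,II-2]: 1 consistent
P/I-1 ? ·: Pp|pp
P/I-2 ? ·: Pp|pp
P/II-1 ? I-1×I-2: PP|Pp|pp
P/II-2 aff I-1×I-2: pp
⇒ P over [I-1,I-2,II-1,II-2]: 8 consistent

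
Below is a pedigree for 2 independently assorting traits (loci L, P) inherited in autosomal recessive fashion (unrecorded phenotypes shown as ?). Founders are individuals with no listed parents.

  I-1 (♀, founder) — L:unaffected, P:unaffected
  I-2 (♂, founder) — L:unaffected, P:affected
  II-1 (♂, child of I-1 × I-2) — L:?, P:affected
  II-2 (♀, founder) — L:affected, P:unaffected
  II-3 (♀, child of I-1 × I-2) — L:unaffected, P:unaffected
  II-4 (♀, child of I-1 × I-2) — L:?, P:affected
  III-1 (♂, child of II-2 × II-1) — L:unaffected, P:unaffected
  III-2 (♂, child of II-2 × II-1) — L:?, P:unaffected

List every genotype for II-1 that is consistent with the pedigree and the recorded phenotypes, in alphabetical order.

L/I-1 un ·: LL|Ll
L/I-2 un ·: LL|Ll
L/II-1 ? I-1×I-2: LL|Ll
L/II-2 aff ·: ll
L/II-3 un I-1×I-2: LL|Ll
L/II-4 ? I-1×I-2: LL|Ll|ll
L/III-1 un II-2×II-1: Ll
L/III-2 ? II-2×II-1: Ll|ll
⇒ L over [I-1,I-2,II-1,II-2,II-3,II-4,III-1,III-2]: 43 consistent
P/I-1 un ·: Pp
P/I-2 aff ·: pp
P/II-1 aff I-1×I-2: pp
P/II-2 un ·: PP|Pp
P/II-3 un I-1×I-2: Pp
P/II-4 aff I-1×I-2: pp
P/III-1 un II-2×II-1: Pp
P/III-2 un II-2×II-1: Pp
⇒ P over [I-1,I-2,II-1,II-2,II-3,II-4,III-1,III-2]: 2 consistent

II-1 ∈ {LL pp, Ll pp}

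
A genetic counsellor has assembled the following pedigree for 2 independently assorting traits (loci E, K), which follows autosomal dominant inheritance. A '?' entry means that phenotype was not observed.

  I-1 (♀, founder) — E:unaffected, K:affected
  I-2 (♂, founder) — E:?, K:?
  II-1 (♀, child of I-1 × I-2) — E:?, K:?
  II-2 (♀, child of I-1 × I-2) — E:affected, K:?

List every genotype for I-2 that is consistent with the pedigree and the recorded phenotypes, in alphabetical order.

E/I-1 un ·: ee
E/I-2 ? ·: Ee|EE
E/II-1 ? I-1×I-2: ee|Ee
E/II-2 aff I-1×I-2: Ee
⇒ E over [I-1,I-2,II-1,II-2]: 3 consistent
K/I-1 aff ·: Kk|KK
K/I-2 ? ·: kk|Kk|KK
K/II-1 ? I-1×I-2: kk|Kk|KK
K/II-2 ? I-1×I-2: kk|Kk|KK
⇒ K over [I-1,I-2,II-1,II-2]: 23 consistent

I-2 ∈ {EE KK, EE Kk, EE kk, Ee KK, Ee Kk, Ee kk}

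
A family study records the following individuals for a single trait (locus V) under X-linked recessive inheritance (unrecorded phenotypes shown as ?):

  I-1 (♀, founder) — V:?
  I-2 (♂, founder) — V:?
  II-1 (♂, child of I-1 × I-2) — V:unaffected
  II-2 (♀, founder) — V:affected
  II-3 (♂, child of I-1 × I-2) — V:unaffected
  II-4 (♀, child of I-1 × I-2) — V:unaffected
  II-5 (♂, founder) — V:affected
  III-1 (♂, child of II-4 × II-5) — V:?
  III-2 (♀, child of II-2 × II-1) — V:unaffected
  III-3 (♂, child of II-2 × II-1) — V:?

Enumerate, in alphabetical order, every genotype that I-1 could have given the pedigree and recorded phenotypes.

I-1 ∈ {X^VX^V, X^VX^v}

V/I-1 ? ·: X^VX^V|X^VX^v
V/I-2 ? ·: X^VY|X^vY
V/II-1 un I-1×I-2: X^VY
V/II-2 aff ·: X^vX^v
V/II-3 un I-1×I-2: X^VY
V/II-4 un I-1×I-2: X^VX^V|X^VX^v
V/II-5 aff ·: X^vY
V/III-1 ? II-4×II-5: X^VY|X^vY
V/III-2 un II-2×II-1: X^VX^v
V/III-3 ? II-2×II-1: X^vY
⇒ V over [I-1,I-2,II-1,II-2,II-3,II-4,II-5,III-1,III-2,III-3]: 8 consistent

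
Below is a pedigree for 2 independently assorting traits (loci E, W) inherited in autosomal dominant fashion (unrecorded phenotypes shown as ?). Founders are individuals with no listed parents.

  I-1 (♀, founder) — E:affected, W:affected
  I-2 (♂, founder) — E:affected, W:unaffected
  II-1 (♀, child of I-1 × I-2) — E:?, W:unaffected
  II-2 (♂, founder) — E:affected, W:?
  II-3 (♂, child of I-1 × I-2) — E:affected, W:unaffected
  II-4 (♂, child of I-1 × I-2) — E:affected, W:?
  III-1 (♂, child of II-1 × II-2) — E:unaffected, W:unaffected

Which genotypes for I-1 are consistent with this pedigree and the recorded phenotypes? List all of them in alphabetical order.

I-1 ∈ {EE Ww, Ee Ww}

E/I-1 aff ·: Ee|EE
E/I-2 aff ·: Ee|EE
E/II-1 ? I-1×I-2: ee|Ee
E/II-2 aff ·: Ee
E/II-3 aff I-1×I-2: Ee|EE
E/II-4 aff I-1×I-2: Ee|EE
E/III-1 un II-1×II-2: ee
⇒ E over [I-1,I-2,II-1,II-2,II-3,II-4,III-1]: 16 consistent
W/I-1 aff ·: Ww
W/I-2 un ·: ww
W/II-1 un I-1×I-2: ww
W/II-2 ? ·: ww|Ww
W/II-3 un I-1×I-2: ww
W/II-4 ? I-1×I-2: ww|Ww
W/III-1 un II-1×II-2: ww
⇒ W over [I-1,I-2,II-1,II-2,II-3,II-4,III-1]: 4 consistent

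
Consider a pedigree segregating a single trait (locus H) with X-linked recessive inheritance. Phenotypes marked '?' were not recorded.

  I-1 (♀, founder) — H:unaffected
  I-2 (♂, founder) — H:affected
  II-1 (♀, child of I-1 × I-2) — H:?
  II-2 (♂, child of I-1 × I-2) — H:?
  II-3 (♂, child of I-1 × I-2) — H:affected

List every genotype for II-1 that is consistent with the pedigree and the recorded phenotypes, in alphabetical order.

II-1 ∈ {X^HX^h, X^hX^h}

H/I-1 un ·: X^HX^h
H/I-2 aff ·: X^hY
H/II-1 ? I-1×I-2: X^HX^h|X^hX^h
H/II-2 ? I-1×I-2: X^HY|X^hY
H/II-3 aff I-1×I-2: X^hY
⇒ H over [I-1,I-2,II-1,II-2,II-3]: 4 consistent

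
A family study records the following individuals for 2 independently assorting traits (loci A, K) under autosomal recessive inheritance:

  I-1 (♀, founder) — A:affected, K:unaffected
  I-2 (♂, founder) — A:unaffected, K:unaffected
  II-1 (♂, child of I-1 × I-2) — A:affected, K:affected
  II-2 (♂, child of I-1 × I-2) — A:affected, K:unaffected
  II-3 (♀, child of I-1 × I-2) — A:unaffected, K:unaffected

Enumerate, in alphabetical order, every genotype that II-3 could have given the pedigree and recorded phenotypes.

II-3 ∈ {Aa KK, Aa Kk}

A/I-1 aff ·: aa
A/I-2 un ·: Aa
A/II-1 aff I-1×I-2: aa
A/II-2 aff I-1×I-2: aa
A/II-3 un I-1×I-2: Aa
⇒ A over [I-1,I-2,II-1,II-2,II-3]: 1 consistent
K/I-1 un ·: Kk
K/I-2 un ·: Kk
K/II-1 aff I-1×I-2: kk
K/II-2 un I-1×I-2: KK|Kk
K/II-3 un I-1×I-2: KK|Kk
⇒ K over [I-1,I-2,II-1,II-2,II-3]: 4 consistent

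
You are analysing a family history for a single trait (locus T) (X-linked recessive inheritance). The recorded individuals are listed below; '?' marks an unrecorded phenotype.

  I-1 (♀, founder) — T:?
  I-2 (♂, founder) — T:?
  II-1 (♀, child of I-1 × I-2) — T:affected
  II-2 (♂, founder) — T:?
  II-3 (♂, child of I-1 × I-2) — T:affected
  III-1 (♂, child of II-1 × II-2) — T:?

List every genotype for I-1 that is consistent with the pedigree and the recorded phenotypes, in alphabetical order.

I-1 ∈ {X^TX^t, X^tX^t}

T/I-1 ? ·: X^TX^t|X^tX^t
T/I-2 ? ·: X^tY
T/II-1 aff I-1×I-2: X^tX^t
T/II-2 ? ·: X^TY|X^tY
T/II-3 aff I-1×I-2: X^tY
T/III-1 ? II-1×II-2: X^tY
⇒ T over [I-1,I-2,II-1,II-2,II-3,III-1]: 4 consistent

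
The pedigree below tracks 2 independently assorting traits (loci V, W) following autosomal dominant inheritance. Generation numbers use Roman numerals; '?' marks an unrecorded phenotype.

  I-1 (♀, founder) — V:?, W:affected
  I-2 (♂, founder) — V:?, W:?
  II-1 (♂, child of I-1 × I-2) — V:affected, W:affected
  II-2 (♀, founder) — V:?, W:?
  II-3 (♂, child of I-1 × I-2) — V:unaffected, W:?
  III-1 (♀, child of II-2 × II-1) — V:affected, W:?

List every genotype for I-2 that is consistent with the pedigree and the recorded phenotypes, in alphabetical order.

I-2 ∈ {Vv WW, Vv Ww, Vv ww, vv WW, vv Ww, vv ww}

V/I-1 ? ·: vv|Vv
V/I-2 ? ·: vv|Vv
V/II-1 aff I-1×I-2: Vv|VV
V/II-2 ? ·: vv|Vv|VV
V/II-3 un I-1×I-2: vv
V/III-1 aff II-2×II-1: Vv|VV
⇒ V over [I-1,I-2,II-1,II-2,II-3,III-1]: 19 consistent
W/I-1 aff ·: Ww|WW
W/I-2 ? ·: ww|Ww|WW
W/II-1 aff I-1×I-2: Ww|WW
W/II-2 ? ·: ww|Ww|WW
W/II-3 ? I-1×I-2: ww|Ww|WW
W/III-1 ? II-2×II-1: ww|Ww|WW
⇒ W over [I-1,I-2,II-1,II-2,II-3,III-1]: 102 consistent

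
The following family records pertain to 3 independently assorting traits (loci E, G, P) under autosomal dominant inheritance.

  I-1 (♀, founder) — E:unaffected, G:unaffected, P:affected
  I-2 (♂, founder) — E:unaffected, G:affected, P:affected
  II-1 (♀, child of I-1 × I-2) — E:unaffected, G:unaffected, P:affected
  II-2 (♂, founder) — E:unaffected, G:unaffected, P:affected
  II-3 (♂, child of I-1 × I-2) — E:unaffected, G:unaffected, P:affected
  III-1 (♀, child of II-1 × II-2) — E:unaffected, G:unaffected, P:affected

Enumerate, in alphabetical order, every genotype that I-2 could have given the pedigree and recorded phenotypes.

I-2 ∈ {ee Gg PP, ee Gg Pp}

E/I-1 un ·: ee
E/I-2 un ·: ee
E/II-1 un I-1×I-2: ee
E/II-2 un ·: ee
E/II-3 un I-1×I-2: ee
E/III-1 un II-1×II-2: ee
⇒ E over [I-1,I-2,II-1,II-2,II-3,III-1]: 1 consistent
G/I-1 un ·: gg
G/I-2 aff ·: Gg
G/II-1 un I-1×I-2: gg
G/II-2 un ·: gg
G/II-3 un I-1×I-2: gg
G/III-1 un II-1×II-2: gg
⇒ G over [I-1,I-2,II-1,II-2,II-3,III-1]: 1 consistent
P/I-1 aff ·: Pp|PP
P/I-2 aff ·: Pp|PP
P/II-1 aff I-1×I-2: Pp|PP
P/II-2 aff ·: Pp|PP
P/II-3 aff I-1×I-2: Pp|PP
P/III-1 aff II-1×II-2: Pp|PP
⇒ P over [I-1,I-2,II-1,II-2,II-3,III-1]: 45 consistent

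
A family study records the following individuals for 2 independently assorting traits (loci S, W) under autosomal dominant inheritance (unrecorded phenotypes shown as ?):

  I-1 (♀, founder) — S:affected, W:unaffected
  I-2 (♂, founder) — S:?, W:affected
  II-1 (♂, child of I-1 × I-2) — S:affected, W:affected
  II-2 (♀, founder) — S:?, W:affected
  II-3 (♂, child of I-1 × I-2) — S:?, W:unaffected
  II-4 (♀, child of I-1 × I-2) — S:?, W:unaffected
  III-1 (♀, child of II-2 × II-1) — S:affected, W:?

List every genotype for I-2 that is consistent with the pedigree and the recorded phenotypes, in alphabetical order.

S/I-1 aff ·: Ss|SS
S/I-2 ? ·: ss|Ss|SS
S/II-1 aff I-1×I-2: Ss|SS
S/II-2 ? ·: ss|Ss|SS
S/II-3 ? I-1×I-2: ss|Ss|SS
S/II-4 ? I-1×I-2: ss|Ss|SS
S/III-1 aff II-2×II-1: Ss|SS
⇒ S over [I-1,I-2,II-1,II-2,II-3,II-4,III-1]: 182 consistent
W/I-1 un ·: ww
W/I-2 aff ·: Ww
W/II-1 aff I-1×I-2: Ww
W/II-2 aff ·: Ww|WW
W/II-3 un I-1×I-2: ww
W/II-4 un I-1×I-2: ww
W/III-1 ? II-2×II-1: ww|Ww|WW
⇒ W over [I-1,I-2,II-1,II-2,II-3,II-4,III-1]: 5 consistent

I-2 ∈ {SS Ww, Ss Ww, ss Ww}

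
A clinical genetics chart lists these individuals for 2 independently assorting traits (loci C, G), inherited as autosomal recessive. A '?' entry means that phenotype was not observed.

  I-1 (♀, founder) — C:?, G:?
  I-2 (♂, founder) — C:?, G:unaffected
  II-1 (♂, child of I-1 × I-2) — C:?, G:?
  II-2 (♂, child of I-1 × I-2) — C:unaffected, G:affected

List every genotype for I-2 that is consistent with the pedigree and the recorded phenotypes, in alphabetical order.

C/I-1 ? ·: CC|Cc|cc
C/I-2 ? ·: CC|Cc|cc
C/II-1 ? I-1×I-2: CC|Cc|cc
C/II-2 un I-1×I-2: CC|Cc
⇒ C over [I-1,I-2,II-1,II-2]: 21 consistent
G/I-1 ? ·: Gg|gg
G/I-2 un ·: Gg
G/II-1 ? I-1×I-2: GG|Gg|gg
G/II-2 aff I-1×I-2: gg
⇒ G over [I-1,I-2,II-1,II-2]: 5 consistent

I-2 ∈ {CC Gg, Cc Gg, cc Gg}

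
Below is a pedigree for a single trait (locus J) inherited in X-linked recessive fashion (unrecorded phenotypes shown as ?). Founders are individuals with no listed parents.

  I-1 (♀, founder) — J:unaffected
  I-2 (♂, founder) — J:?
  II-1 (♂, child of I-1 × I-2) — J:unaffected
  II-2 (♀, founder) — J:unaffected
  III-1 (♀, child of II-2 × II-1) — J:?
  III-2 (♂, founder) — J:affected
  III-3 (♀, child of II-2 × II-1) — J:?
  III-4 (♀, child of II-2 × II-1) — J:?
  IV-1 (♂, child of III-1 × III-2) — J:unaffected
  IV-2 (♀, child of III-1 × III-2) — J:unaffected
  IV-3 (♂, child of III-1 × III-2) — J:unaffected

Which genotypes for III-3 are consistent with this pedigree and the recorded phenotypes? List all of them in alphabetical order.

III-3 ∈ {X^JX^J, X^JX^j}

J/I-1 un ·: X^JX^J|X^JX^j
J/I-2 ? ·: X^JY|X^jY
J/II-1 un I-1×I-2: X^JY
J/II-2 un ·: X^JX^J|X^JX^j
J/III-1 ? II-2×II-1: X^JX^J|X^JX^j
J/III-2 aff ·: X^jY
J/III-3 ? II-2×II-1: X^JX^J|X^JX^j
J/III-4 ? II-2×II-1: X^JX^J|X^JX^j
J/IV-1 un III-1×III-2: X^JY
J/IV-2 un III-1×III-2: X^JX^j
J/IV-3 un III-1×III-2: X^JY
⇒ J over [I-1,I-2,II-1,II-2,III-1,III-2,III-3,III-4,IV-1,IV-2,IV-3]: 36 consistent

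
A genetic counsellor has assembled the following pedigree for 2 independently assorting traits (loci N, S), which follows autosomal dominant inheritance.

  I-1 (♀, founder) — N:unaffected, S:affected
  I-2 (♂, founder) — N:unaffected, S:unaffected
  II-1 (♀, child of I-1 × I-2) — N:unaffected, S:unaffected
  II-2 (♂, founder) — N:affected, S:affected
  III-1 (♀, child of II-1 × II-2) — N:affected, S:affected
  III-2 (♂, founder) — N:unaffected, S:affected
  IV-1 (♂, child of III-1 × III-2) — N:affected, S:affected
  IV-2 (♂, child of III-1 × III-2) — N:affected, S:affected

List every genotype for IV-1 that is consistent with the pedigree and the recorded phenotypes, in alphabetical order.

IV-1 ∈ {Nn SS, Nn Ss}

N/I-1 un ·: nn
N/I-2 un ·: nn
N/II-1 un I-1×I-2: nn
N/II-2 aff ·: Nn|NN
N/III-1 aff II-1×II-2: Nn
N/III-2 un ·: nn
N/IV-1 aff III-1×III-2: Nn
N/IV-2 aff III-1×III-2: Nn
⇒ N over [I-1,I-2,II-1,II-2,III-1,III-2,IV-1,IV-2]: 2 consistent
S/I-1 aff ·: Ss
S/I-2 un ·: ss
S/II-1 un I-1×I-2: ss
S/II-2 aff ·: Ss|SS
S/III-1 aff II-1×II-2: Ss
S/III-2 aff ·: Ss|SS
S/IV-1 aff III-1×III-2: Ss|SS
S/IV-2 aff III-1×III-2: Ss|SS
⇒ S over [I-1,I-2,II-1,II-2,III-1,III-2,IV-1,IV-2]: 16 consistent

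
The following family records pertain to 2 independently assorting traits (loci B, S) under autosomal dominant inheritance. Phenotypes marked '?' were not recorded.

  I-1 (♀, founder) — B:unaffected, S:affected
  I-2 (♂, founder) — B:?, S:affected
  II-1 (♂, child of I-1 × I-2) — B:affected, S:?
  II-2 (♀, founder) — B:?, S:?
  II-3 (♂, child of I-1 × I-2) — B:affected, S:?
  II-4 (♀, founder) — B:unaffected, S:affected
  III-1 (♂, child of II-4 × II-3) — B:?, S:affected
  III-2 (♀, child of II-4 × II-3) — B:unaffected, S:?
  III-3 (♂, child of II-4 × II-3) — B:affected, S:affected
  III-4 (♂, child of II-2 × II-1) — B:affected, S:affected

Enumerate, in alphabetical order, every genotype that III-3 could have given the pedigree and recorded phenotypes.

III-3 ∈ {Bb SS, Bb Ss}

B/I-1 un ·: bb
B/I-2 ? ·: Bb|BB
B/II-1 aff I-1×I-2: Bb
B/II-2 ? ·: bb|Bb|BB
B/II-3 aff I-1×I-2: Bb
B/II-4 un ·: bb
B/III-1 ? II-4×II-3: bb|Bb
B/III-2 un II-4×II-3: bb
B/III-3 aff II-4×II-3: Bb
B/III-4 aff II-2×II-1: Bb|BB
⇒ B over [I-1,I-2,II-1,II-2,II-3,II-4,III-1,III-2,III-3,III-4]: 20 consistent
S/I-1 aff ·: Ss|SS
S/I-2 aff ·: Ss|SS
S/II-1 ? I-1×I-2: ss|Ss|SS
S/II-2 ? ·: ss|Ss|SS
S/II-3 ? I-1×I-2: ss|Ss|SS
S/II-4 aff ·: Ss|SS
S/III-1 aff II-4×II-3: Ss|SS
S/III-2 ? II-4×II-3: ss|Ss|SS
S/III-3 aff II-4×II-3: Ss|SS
S/III-4 aff II-2×II-1: Ss|SS
⇒ S over [I-1,I-2,II-1,II-2,II-3,II-4,III-1,III-2,III-3,III-4]: 910 consistent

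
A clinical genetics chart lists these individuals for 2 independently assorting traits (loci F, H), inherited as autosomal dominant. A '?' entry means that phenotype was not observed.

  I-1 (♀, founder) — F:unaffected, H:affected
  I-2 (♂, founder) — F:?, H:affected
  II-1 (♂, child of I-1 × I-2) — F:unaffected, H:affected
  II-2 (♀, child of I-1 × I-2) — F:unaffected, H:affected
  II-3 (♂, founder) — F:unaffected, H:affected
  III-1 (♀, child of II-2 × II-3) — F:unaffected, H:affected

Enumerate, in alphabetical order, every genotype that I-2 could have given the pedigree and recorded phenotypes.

I-2 ∈ {Ff HH, Ff Hh, ff HH, ff Hh}

F/I-1 un ·: ff
F/I-2 ? ·: ff|Ff
F/II-1 un I-1×I-2: ff
F/II-2 un I-1×I-2: ff
F/II-3 un ·: ff
F/III-1 un II-2×II-3: ff
⇒ F over [I-1,I-2,II-1,II-2,II-3,III-1]: 2 consistent
H/I-1 aff ·: Hh|HH
H/I-2 aff ·: Hh|HH
H/II-1 aff I-1×I-2: Hh|HH
H/II-2 aff I-1×I-2: Hh|HH
H/II-3 aff ·: Hh|HH
H/III-1 aff II-2×II-3: Hh|HH
⇒ H over [I-1,I-2,II-1,II-2,II-3,III-1]: 45 consistent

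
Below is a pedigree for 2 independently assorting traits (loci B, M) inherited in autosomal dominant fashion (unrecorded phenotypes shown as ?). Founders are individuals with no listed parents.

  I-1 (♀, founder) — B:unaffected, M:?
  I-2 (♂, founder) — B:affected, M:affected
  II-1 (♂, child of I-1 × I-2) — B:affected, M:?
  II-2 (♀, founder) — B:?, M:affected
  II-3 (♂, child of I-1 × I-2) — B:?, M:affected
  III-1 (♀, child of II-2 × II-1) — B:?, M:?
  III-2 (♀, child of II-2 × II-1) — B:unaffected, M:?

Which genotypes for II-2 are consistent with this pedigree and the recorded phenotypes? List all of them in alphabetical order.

II-2 ∈ {Bb MM, Bb Mm, bb MM, bb Mm}

B/I-1 un ·: bb
B/I-2 aff ·: Bb|BB
B/II-1 aff I-1×I-2: Bb
B/II-2 ? ·: bb|Bb
B/II-3 ? I-1×I-2: bb|Bb
B/III-1 ? II-2×II-1: bb|Bb|BB
B/III-2 un II-2×II-1: bb
⇒ B over [I-1,I-2,II-1,II-2,II-3,III-1,III-2]: 15 consistent
M/I-1 ? ·: mm|Mm|MM
M/I-2 aff ·: Mm|MM
M/II-1 ? I-1×I-2: mm|Mm|MM
M/II-2 aff ·: Mm|MM
M/II-3 aff I-1×I-2: Mm|MM
M/III-1 ? II-2×II-1: mm|Mm|MM
M/III-2 ? II-2×II-1: mm|Mm|MM
⇒ M over [I-1,I-2,II-1,II-2,II-3,III-1,III-2]: 154 consistent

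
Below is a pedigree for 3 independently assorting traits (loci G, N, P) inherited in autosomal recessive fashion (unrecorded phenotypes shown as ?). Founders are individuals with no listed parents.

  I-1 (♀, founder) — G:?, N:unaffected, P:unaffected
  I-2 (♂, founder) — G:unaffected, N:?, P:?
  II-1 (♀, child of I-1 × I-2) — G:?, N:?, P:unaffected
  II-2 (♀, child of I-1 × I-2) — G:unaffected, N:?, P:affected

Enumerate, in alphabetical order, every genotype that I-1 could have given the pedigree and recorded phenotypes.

G/I-1 ? ·: GG|Gg|gg
G/I-2 un ·: GG|Gg
G/II-1 ? I-1×I-2: GG|Gg|gg
G/II-2 un I-1×I-2: GG|Gg
⇒ G over [I-1,I-2,II-1,II-2]: 18 consistent
N/I-1 un ·: NN|Nn
N/I-2 ? ·: NN|Nn|nn
N/II-1 ? I-1×I-2: NN|Nn|nn
N/II-2 ? I-1×I-2: NN|Nn|nn
⇒ N over [I-1,I-2,II-1,II-2]: 23 consistent
P/I-1 un ·: Pp
P/I-2 ? ·: Pp|pp
P/II-1 un I-1×I-2: PP|Pp
P/II-2 aff I-1×I-2: pp
⇒ P over [I-1,I-2,II-1,II-2]: 3 consistent

I-1 ∈ {GG NN Pp, GG Nn Pp, Gg NN Pp, Gg Nn Pp, gg NN Pp, gg Nn Pp}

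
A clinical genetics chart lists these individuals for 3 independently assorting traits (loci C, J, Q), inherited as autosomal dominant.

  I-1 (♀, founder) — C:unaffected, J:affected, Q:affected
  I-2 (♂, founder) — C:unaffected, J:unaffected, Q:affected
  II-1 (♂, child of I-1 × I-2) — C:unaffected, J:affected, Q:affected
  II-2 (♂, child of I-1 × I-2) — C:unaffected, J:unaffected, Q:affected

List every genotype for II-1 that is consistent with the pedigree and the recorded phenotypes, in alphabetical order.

II-1 ∈ {cc Jj QQ, cc Jj Qq}

C/I-1 un ·: cc
C/I-2 un ·: cc
C/II-1 un I-1×I-2: cc
C/II-2 un I-1×I-2: cc
⇒ C over [I-1,I-2,II-1,II-2]: 1 consistent
J/I-1 aff ·: Jj
J/I-2 un ·: jj
J/II-1 aff I-1×I-2: Jj
J/II-2 un I-1×I-2: jj
⇒ J over [I-1,I-2,II-1,II-2]: 1 consistent
Q/I-1 aff ·: Qq|QQ
Q/I-2 aff ·: Qq|QQ
Q/II-1 aff I-1×I-2: Qq|QQ
Q/II-2 aff I-1×I-2: Qq|QQ
⇒ Q over [I-1,I-2,II-1,II-2]: 13 consistent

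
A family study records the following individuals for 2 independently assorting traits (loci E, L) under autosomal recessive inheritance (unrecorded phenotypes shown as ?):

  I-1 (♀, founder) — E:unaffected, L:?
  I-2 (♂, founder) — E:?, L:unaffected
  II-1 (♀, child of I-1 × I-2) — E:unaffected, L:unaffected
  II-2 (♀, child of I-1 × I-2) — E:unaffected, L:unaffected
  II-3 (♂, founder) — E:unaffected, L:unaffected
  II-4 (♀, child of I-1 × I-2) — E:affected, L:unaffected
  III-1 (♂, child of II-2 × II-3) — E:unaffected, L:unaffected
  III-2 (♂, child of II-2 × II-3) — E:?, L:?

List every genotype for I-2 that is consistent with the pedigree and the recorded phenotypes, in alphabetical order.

I-2 ∈ {Ee LL, Ee Ll, ee LL, ee Ll}

E/I-1 un ·: Ee
E/I-2 ? ·: Ee|ee
E/II-1 un I-1×I-2: EE|Ee
E/II-2 un I-1×I-2: EE|Ee
E/II-3 un ·: EE|Ee
E/II-4 aff I-1×I-2: ee
E/III-1 un II-2×II-3: EE|Ee
E/III-2 ? II-2×II-3: EE|Ee|ee
⇒ E over [I-1,I-2,II-1,II-2,II-3,II-4,III-1,III-2]: 40 consistent
L/I-1 ? ·: LL|Ll|ll
L/I-2 un ·: LL|Ll
L/II-1 un I-1×I-2: LL|Ll
L/II-2 un I-1×I-2: LL|Ll
L/II-3 un ·: LL|Ll
L/II-4 un I-1×I-2: LL|Ll
L/III-1 un II-2×II-3: LL|Ll
L/III-2 ? II-2×II-3: LL|Ll|ll
⇒ L over [I-1,I-2,II-1,II-2,II-3,II-4,III-1,III-2]: 205 consistent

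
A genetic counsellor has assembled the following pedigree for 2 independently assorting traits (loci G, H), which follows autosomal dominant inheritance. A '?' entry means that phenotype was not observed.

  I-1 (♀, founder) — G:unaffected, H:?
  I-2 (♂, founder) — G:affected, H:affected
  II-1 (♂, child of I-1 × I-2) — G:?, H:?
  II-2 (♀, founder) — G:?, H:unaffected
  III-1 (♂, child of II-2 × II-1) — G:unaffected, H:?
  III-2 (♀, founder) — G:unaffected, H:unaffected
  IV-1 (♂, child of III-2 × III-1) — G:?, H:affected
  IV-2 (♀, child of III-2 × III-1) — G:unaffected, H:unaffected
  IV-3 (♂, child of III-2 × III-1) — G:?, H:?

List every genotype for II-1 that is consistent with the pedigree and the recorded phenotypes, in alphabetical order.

II-1 ∈ {Gg HH, Gg Hh, gg HH, gg Hh}

G/I-1 un ·: gg
G/I-2 aff ·: Gg|GG
G/II-1 ? I-1×I-2: gg|Gg
G/II-2 ? ·: gg|Gg
G/III-1 un II-2×II-1: gg
G/III-2 un ·: gg
G/IV-1 ? III-2×III-1: gg
G/IV-2 un III-2×III-1: gg
G/IV-3 ? III-2×III-1: gg
⇒ G over [I-1,I-2,II-1,II-2,III-1,III-2,IV-1,IV-2,IV-3]: 6 consistent
H/I-1 ? ·: hh|Hh|HH
H/I-2 aff ·: Hh|HH
H/II-1 ? I-1×I-2: Hh|HH
H/II-2 un ·: hh
H/III-1 ? II-2×II-1: Hh
H/III-2 un ·: hh
H/IV-1 aff III-2×III-1: Hh
H/IV-2 un III-2×III-1: hh
H/IV-3 ? III-2×III-1: hh|Hh
⇒ H over [I-1,I-2,II-1,II-2,III-1,III-2,IV-1,IV-2,IV-3]: 18 consistent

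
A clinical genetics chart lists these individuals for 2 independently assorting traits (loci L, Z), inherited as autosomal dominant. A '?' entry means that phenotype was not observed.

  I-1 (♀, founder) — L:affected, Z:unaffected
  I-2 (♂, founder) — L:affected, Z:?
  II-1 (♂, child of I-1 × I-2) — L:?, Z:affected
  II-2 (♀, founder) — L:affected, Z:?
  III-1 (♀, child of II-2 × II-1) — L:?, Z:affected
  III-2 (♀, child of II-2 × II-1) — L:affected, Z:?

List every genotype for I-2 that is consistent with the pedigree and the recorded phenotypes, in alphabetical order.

L/I-1 aff ·: Ll|LL
L/I-2 aff ·: Ll|LL
L/II-1 ? I-1×I-2: ll|Ll|LL
L/II-2 aff ·: Ll|LL
L/III-1 ? II-2×II-1: ll|Ll|LL
L/III-2 aff II-2×II-1: Ll|LL
⇒ L over [I-1,I-2,II-1,II-2,III-1,III-2]: 53 consistent
Z/I-1 un ·: zz
Z/I-2 ? ·: Zz|ZZ
Z/II-1 aff I-1×I-2: Zz
Z/II-2 ? ·: zz|Zz|ZZ
Z/III-1 aff II-2×II-1: Zz|ZZ
Z/III-2 ? II-2×II-1: zz|Zz|ZZ
⇒ Z over [I-1,I-2,II-1,II-2,III-1,III-2]: 24 consistent

I-2 ∈ {LL ZZ, LL Zz, Ll ZZ, Ll Zz}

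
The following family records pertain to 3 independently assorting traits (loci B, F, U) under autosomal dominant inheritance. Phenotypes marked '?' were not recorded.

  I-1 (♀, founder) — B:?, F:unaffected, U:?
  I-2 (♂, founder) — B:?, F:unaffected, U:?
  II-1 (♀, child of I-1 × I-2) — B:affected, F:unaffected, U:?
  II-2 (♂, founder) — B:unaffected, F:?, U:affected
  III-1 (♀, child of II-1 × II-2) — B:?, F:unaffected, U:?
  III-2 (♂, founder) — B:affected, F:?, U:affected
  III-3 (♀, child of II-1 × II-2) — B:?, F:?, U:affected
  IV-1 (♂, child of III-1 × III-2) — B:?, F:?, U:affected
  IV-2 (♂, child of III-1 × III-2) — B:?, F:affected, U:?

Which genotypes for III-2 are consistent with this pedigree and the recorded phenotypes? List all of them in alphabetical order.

B/I-1 ? ·: bb|Bb|BB
B/I-2 ? ·: bb|Bb|BB
B/II-1 aff I-1×I-2: Bb|BB
B/II-2 un ·: bb
B/III-1 ? II-1×II-2: bb|Bb
B/III-2 aff ·: Bb|BB
B/III-3 ? II-1×II-2: bb|Bb
B/IV-1 ? III-1×III-2: bb|Bb|BB
B/IV-2 ? III-1×III-2: bb|Bb|BB
⇒ B over [I-1,I-2,II-1,II-2,III-1,III-2,III-3,IV-1,IV-2]: 304 consistent
F/I-1 un ·: ff
F/I-2 un ·: ff
F/II-1 un I-1×I-2: ff
F/II-2 ? ·: ff|Ff
F/III-1 un II-1×II-2: ff
F/III-2 ? ·: Ff|FF
F/III-3 ? II-1×II-2: ff|Ff
F/IV-1 ? III-1×III-2: ff|Ff
F/IV-2 aff III-1×III-2: Ff
⇒ F over [I-1,I-2,II-1,II-2,III-1,III-2,III-3,IV-1,IV-2]: 9 consistent
U/I-1 ? ·: uu|Uu|UU
U/I-2 ? ·: uu|Uu|UU
U/II-1 ? I-1×I-2: uu|Uu|UU
U/II-2 aff ·: Uu|UU
U/III-1 ? II-1×II-2: uu|Uu|UU
U/III-2 aff ·: Uu|UU
U/III-3 aff II-1×II-2: Uu|UU
U/IV-1 aff III-1×III-2: Uu|UU
U/IV-2 ? III-1×III-2: uu|Uu|UU
⇒ U over [I-1,I-2,II-1,II-2,III-1,III-2,III-3,IV-1,IV-2]: 694 consistent

III-2 ∈ {BB FF UU, BB FF Uu, BB Ff UU, BB Ff Uu, Bb FF UU, Bb FF Uu, Bb Ff UU, Bb Ff Uu}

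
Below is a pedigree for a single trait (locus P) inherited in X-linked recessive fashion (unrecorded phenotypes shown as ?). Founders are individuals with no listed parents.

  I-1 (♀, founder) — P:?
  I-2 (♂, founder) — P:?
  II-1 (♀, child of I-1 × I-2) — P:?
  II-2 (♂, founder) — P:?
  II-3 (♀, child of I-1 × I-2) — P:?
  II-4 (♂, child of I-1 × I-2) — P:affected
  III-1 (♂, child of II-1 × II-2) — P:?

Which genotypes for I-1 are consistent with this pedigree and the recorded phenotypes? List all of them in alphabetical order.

I-1 ∈ {X^PX^p, X^pX^p}

P/I-1 ? ·: X^PX^p|X^pX^p
P/I-2 ? ·: X^PY|X^pY
P/II-1 ? I-1×I-2: X^PX^P|X^PX^p|X^pX^p
P/II-2 ? ·: X^PY|X^pY
P/II-3 ? I-1×I-2: X^PX^P|X^PX^p|X^pX^p
P/II-4 aff I-1×I-2: X^pY
P/III-1 ? II-1×II-2: X^PY|X^pY
⇒ P over [I-1,I-2,II-1,II-2,II-3,II-4,III-1]: 30 consistent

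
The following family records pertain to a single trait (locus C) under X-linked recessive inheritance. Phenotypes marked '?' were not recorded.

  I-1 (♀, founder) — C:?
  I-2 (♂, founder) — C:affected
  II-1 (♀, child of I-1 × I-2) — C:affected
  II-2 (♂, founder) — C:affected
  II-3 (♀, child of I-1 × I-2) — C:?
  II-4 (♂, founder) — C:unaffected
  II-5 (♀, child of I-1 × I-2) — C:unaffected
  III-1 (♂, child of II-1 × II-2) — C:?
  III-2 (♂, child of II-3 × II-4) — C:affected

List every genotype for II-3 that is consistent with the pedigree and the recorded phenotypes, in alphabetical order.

II-3 ∈ {X^CX^c, X^cX^c}

C/I-1 ? ·: X^CX^c
C/I-2 aff ·: X^cY
C/II-1 aff I-1×I-2: X^cX^c
C/II-2 aff ·: X^cY
C/II-3 ? I-1×I-2: X^CX^c|X^cX^c
C/II-4 un ·: X^CY
C/II-5 un I-1×I-2: X^CX^c
C/III-1 ? II-1×II-2: X^cY
C/III-2 aff II-3×II-4: X^cY
⇒ C over [I-1,I-2,II-1,II-2,II-3,II-4,II-5,III-1,III-2]: 2 consistent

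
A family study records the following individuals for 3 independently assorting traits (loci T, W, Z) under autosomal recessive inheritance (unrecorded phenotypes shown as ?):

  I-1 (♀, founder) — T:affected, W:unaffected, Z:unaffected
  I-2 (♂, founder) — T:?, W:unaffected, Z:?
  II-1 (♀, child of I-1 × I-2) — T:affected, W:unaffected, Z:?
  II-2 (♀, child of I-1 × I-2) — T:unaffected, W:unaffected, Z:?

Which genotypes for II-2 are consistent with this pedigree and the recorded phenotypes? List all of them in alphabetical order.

II-2 ∈ {Tt WW ZZ, Tt WW Zz, Tt WW zz, Tt Ww ZZ, Tt Ww Zz, Tt Ww zz}

T/I-1 aff ·: tt
T/I-2 ? ·: Tt
T/II-1 aff I-1×I-2: tt
T/II-2 un I-1×I-2: Tt
⇒ T over [I-1,I-2,II-1,II-2]: 1 consistent
W/I-1 un ·: WW|Ww
W/I-2 un ·: WW|Ww
W/II-1 un I-1×I-2: WW|Ww
W/II-2 un I-1×I-2: WW|Ww
⇒ W over [I-1,I-2,II-1,II-2]: 13 consistent
Z/I-1 un ·: ZZ|Zz
Z/I-2 ? ·: ZZ|Zz|zz
Z/II-1 ? I-1×I-2: ZZ|Zz|zz
Z/II-2 ? I-1×I-2: ZZ|Zz|zz
⇒ Z over [I-1,I-2,II-1,II-2]: 23 consistent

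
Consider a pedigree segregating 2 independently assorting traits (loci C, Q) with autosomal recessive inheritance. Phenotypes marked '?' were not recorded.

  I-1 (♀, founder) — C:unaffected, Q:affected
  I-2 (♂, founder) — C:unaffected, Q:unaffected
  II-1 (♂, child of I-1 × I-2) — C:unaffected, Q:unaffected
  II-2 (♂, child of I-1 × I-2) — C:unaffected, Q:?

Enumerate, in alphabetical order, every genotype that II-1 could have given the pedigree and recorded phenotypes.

C/I-1 un ·: CC|Cc
C/I-2 un ·: CC|Cc
C/II-1 un I-1×I-2: CC|Cc
C/II-2 un I-1×I-2: CC|Cc
⇒ C over [I-1,I-2,II-1,II-2]: 13 consistent
Q/I-1 aff ·: qq
Q/I-2 un ·: QQ|Qq
Q/II-1 un I-1×I-2: Qq
Q/II-2 ? I-1×I-2: Qq|qq
⇒ Q over [I-1,I-2,II-1,II-2]: 3 consistent

II-1 ∈ {CC Qq, Cc Qq}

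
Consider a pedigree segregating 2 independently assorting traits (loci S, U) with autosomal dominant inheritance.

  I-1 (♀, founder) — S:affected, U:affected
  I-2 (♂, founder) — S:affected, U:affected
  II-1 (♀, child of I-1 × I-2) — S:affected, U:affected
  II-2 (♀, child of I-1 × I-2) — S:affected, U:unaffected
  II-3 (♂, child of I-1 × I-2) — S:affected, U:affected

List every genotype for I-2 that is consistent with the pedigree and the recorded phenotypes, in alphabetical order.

I-2 ∈ {SS Uu, Ss Uu}

S/I-1 aff ·: Ss|SS
S/I-2 aff ·: Ss|SS
S/II-1 aff I-1×I-2: Ss|SS
S/II-2 aff I-1×I-2: Ss|SS
S/II-3 aff I-1×I-2: Ss|SS
⇒ S over [I-1,I-2,II-1,II-2,II-3]: 25 consistent
U/I-1 aff ·: Uu
U/I-2 aff ·: Uu
U/II-1 aff I-1×I-2: Uu|UU
U/II-2 un I-1×I-2: uu
U/II-3 aff I-1×I-2: Uu|UU
⇒ U over [I-1,I-2,II-1,II-2,II-3]: 4 consistent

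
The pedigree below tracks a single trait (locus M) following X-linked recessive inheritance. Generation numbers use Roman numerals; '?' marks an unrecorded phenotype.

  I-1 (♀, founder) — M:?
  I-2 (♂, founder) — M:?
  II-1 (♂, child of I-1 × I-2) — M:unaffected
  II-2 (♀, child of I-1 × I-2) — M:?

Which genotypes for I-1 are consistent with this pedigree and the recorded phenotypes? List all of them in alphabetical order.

M/I-1 ? ·: X^MX^M|X^MX^m
M/I-2 ? ·: X^MY|X^mY
M/II-1 un I-1×I-2: X^MY
M/II-2 ? I-1×I-2: X^MX^M|X^MX^m|X^mX^m
⇒ M over [I-1,I-2,II-1,II-2]: 6 consistent

I-1 ∈ {X^MX^M, X^MX^m}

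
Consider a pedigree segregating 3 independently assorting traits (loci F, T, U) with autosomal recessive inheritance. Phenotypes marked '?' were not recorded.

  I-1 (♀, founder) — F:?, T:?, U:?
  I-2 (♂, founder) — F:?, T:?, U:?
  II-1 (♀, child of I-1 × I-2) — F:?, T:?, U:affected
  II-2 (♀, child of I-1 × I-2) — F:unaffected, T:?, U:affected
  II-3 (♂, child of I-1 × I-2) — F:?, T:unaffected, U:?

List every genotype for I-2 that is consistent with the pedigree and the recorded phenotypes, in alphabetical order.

I-2 ∈ {FF TT Uu, FF TT uu, FF Tt Uu, FF Tt uu, FF tt Uu, FF tt uu, Ff TT Uu, Ff TT uu, Ff Tt Uu, Ff Tt uu, Ff tt Uu, Ff tt uu, ff TT Uu, ff TT uu, ff Tt Uu, ff Tt uu, ff tt Uu, ff tt uu}

F/I-1 ? ·: FF|Ff|ff
F/I-2 ? ·: FF|Ff|ff
F/II-1 ? I-1×I-2: FF|Ff|ff
F/II-2 un I-1×I-2: FF|Ff
F/II-3 ? I-1×I-2: FF|Ff|ff
⇒ F over [I-1,I-2,II-1,II-2,II-3]: 45 consistent
T/I-1 ? ·: TT|Tt|tt
T/I-2 ? ·: TT|Tt|tt
T/II-1 ? I-1×I-2: TT|Tt|tt
T/II-2 ? I-1×I-2: TT|Tt|tt
T/II-3 un I-1×I-2: TT|Tt
⇒ T over [I-1,I-2,II-1,II-2,II-3]: 45 consistent
U/I-1 ? ·: Uu|uu
U/I-2 ? ·: Uu|uu
U/II-1 aff I-1×I-2: uu
U/II-2 aff I-1×I-2: uu
U/II-3 ? I-1×I-2: UU|Uu|uu
⇒ U over [I-1,I-2,II-1,II-2,II-3]: 8 consistent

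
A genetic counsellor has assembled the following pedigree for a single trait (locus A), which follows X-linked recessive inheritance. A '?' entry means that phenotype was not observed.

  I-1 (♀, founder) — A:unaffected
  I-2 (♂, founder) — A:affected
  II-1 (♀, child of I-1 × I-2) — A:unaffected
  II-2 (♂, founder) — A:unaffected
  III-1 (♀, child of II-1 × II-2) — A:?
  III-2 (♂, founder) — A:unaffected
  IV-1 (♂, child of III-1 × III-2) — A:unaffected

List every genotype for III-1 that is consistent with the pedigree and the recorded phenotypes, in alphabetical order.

A/I-1 un ·: X^AX^A|X^AX^a
A/I-2 aff ·: X^aY
A/II-1 un I-1×I-2: X^AX^a
A/II-2 un ·: X^AY
A/III-1 ? II-1×II-2: X^AX^A|X^AX^a
A/III-2 un ·: X^AY
A/IV-1 un III-1×III-2: X^AY
⇒ A over [I-1,I-2,II-1,II-2,III-1,III-2,IV-1]: 4 consistent

III-1 ∈ {X^AX^A, X^AX^a}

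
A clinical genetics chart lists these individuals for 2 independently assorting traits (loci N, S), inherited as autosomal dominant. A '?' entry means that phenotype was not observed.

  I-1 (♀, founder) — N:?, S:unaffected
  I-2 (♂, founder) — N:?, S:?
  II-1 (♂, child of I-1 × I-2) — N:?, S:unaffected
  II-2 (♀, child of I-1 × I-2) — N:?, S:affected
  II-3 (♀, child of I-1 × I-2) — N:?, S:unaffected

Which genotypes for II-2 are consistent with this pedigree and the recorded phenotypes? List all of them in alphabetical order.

N/I-1 ? ·: nn|Nn|NN
N/I-2 ? ·: nn|Nn|NN
N/II-1 ? I-1×I-2: nn|Nn|NN
N/II-2 ? I-1×I-2: nn|Nn|NN
N/II-3 ? I-1×I-2: nn|Nn|NN
⇒ N over [I-1,I-2,II-1,II-2,II-3]: 63 consistent
S/I-1 un ·: ss
S/I-2 ? ·: Ss
S/II-1 un I-1×I-2: ss
S/II-2 aff I-1×I-2: Ss
S/II-3 un I-1×I-2: ss
⇒ S over [I-1,I-2,II-1,II-2,II-3]: 1 consistent

II-2 ∈ {NN Ss, Nn Ss, nn Ss}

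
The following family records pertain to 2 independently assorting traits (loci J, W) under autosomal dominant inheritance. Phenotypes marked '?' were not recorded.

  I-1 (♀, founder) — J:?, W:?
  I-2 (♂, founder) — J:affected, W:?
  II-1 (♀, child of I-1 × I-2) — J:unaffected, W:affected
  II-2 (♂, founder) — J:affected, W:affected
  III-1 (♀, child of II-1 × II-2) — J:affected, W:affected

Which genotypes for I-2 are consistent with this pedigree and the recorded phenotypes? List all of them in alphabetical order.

I-2 ∈ {Jj WW, Jj Ww, Jj ww}

J/I-1 ? ·: jj|Jj
J/I-2 aff ·: Jj
J/II-1 un I-1×I-2: jj
J/II-2 aff ·: Jj|JJ
J/III-1 aff II-1×II-2: Jj
⇒ J over [I-1,I-2,II-1,II-2,III-1]: 4 consistent
W/I-1 ? ·: ww|Ww|WW
W/I-2 ? ·: ww|Ww|WW
W/II-1 aff I-1×I-2: Ww|WW
W/II-2 aff ·: Ww|WW
W/III-1 aff II-1×II-2: Ww|WW
⇒ W over [I-1,I-2,II-1,II-2,III-1]: 40 consistent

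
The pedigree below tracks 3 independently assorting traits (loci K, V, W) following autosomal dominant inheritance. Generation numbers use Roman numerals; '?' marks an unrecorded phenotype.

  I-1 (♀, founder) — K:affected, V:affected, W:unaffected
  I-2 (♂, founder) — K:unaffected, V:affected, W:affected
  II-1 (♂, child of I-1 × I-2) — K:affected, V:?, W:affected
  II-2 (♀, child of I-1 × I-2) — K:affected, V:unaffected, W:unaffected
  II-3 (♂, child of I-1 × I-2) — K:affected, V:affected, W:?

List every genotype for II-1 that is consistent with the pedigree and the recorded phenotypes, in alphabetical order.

II-1 ∈ {Kk VV Ww, Kk Vv Ww, Kk vv Ww}

K/I-1 aff ·: Kk|KK
K/I-2 un ·: kk
K/II-1 aff I-1×I-2: Kk
K/II-2 aff I-1×I-2: Kk
K/II-3 aff I-1×I-2: Kk
⇒ K over [I-1,I-2,II-1,II-2,II-3]: 2 consistent
V/I-1 aff ·: Vv
V/I-2 aff ·: Vv
V/II-1 ? I-1×I-2: vv|Vv|VV
V/II-2 un I-1×I-2: vv
V/II-3 aff I-1×I-2: Vv|VV
⇒ V over [I-1,I-2,II-1,II-2,II-3]: 6 consistent
W/I-1 un ·: ww
W/I-2 aff ·: Ww
W/II-1 aff I-1×I-2: Ww
W/II-2 un I-1×I-2: ww
W/II-3 ? I-1×I-2: ww|Ww
⇒ W over [I-1,I-2,II-1,II-2,II-3]: 2 consistent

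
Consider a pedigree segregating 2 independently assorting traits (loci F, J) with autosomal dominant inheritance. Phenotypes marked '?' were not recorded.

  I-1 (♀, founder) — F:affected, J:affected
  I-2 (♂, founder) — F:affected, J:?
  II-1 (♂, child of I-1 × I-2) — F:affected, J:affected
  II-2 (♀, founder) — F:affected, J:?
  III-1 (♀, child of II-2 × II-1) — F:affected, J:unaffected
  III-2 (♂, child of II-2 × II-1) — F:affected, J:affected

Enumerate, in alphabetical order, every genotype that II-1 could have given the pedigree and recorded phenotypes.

II-1 ∈ {FF Jj, Ff Jj}

F/I-1 aff ·: Ff|FF
F/I-2 aff ·: Ff|FF
F/II-1 aff I-1×I-2: Ff|FF
F/II-2 aff ·: Ff|FF
F/III-1 aff II-2×II-1: Ff|FF
F/III-2 aff II-2×II-1: Ff|FF
⇒ F over [I-1,I-2,II-1,II-2,III-1,III-2]: 44 consistent
J/I-1 aff ·: Jj|JJ
J/I-2 ? ·: jj|Jj|JJ
J/II-1 aff I-1×I-2: Jj
J/II-2 ? ·: jj|Jj
J/III-1 un II-2×II-1: jj
J/III-2 aff II-2×II-1: Jj|JJ
⇒ J over [I-1,I-2,II-1,II-2,III-1,III-2]: 15 consistent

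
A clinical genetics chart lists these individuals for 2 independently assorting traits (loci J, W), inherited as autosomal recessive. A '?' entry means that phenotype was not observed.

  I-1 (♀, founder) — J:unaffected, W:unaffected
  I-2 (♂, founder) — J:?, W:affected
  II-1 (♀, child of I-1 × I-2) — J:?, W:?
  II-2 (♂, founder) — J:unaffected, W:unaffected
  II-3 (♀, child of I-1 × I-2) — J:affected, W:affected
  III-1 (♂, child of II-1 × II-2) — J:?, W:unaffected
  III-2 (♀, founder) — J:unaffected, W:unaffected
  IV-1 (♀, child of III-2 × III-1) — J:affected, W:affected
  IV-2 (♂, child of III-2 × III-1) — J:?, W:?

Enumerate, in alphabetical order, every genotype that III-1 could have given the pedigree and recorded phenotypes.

III-1 ∈ {Jj Ww, jj Ww}

J/I-1 un ·: Jj
J/I-2 ? ·: Jj|jj
J/II-1 ? I-1×I-2: JJ|Jj|jj
J/II-2 un ·: JJ|Jj
J/II-3 aff I-1×I-2: jj
J/III-1 ? II-1×II-2: Jj|jj
J/III-2 un ·: Jj
J/IV-1 aff III-2×III-1: jj
J/IV-2 ? III-2×III-1: JJ|Jj|jj
⇒ J over [I-1,I-2,II-1,II-2,II-3,III-1,III-2,IV-1,IV-2]: 35 consistent
W/I-1 un ·: Ww
W/I-2 aff ·: ww
W/II-1 ? I-1×I-2: Ww|ww
W/II-2 un ·: WW|Ww
W/II-3 aff I-1×I-2: ww
W/III-1 un II-1×II-2: Ww
W/III-2 un ·: Ww
W/IV-1 aff III-2×III-1: ww
W/IV-2 ? III-2×III-1: WW|Ww|ww
⇒ W over [I-1,I-2,II-1,II-2,II-3,III-1,III-2,IV-1,IV-2]: 12 consistent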